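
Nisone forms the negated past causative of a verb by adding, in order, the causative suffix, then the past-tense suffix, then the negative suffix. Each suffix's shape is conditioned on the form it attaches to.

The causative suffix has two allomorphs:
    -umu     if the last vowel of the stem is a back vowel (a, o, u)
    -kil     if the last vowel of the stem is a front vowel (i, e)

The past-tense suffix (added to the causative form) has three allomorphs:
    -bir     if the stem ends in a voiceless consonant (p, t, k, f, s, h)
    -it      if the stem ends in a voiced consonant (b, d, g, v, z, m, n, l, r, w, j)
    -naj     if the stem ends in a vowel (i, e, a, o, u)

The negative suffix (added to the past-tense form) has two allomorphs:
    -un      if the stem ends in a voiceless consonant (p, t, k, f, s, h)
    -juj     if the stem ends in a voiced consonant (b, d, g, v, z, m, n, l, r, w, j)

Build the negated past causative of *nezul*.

*nezul* — last vowel /u/ (a back vowel) → -umu → *nezulumu*.
The causative form *nezulumu*: final sound = /u/, a vowel → -naj → *nezulumunaj*.
The past-tense form *nezulumunaj* — final consonant /j/ (voiced) → -juj → *nezulumunajjuj*.

nezulumunajjuj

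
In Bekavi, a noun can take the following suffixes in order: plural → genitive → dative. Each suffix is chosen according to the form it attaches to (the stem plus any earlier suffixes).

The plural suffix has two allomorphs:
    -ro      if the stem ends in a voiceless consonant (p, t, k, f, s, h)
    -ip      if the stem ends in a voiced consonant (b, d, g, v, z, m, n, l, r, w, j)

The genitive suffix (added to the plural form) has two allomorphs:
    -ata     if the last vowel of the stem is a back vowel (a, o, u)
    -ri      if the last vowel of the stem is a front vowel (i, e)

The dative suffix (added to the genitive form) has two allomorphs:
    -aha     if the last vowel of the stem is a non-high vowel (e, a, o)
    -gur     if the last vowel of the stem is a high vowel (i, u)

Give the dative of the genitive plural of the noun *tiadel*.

*tiadel*: final consonant = /l/, voiced → -ip → *tiadelip*.
The plural form *tiadelip* — last vowel /i/ (a front vowel) → -ri → *tiadelipri*.
The last vowel of the genitive form *tiadelipri* is /i/, which is a high vowel, so the dative suffix is -gur, giving *tiadeliprigur*.

tiadeliprigur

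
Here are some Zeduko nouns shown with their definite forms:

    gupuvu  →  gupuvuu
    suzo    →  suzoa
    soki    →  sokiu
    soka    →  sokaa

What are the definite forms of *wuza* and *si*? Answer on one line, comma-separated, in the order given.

wuzaa, siu

The alternation tracks the last vowel of the stem — -u when the last vowel of the stem is a high vowel (*gupuvu*, *soki*); -a when the last vowel of the stem is a non-high vowel (*suzo*, *soka*).
*wuza* — last vowel /a/ (a non-high vowel) → -a → *wuzaa*.
*si* — last vowel /i/ (a high vowel) → -u → *siu*.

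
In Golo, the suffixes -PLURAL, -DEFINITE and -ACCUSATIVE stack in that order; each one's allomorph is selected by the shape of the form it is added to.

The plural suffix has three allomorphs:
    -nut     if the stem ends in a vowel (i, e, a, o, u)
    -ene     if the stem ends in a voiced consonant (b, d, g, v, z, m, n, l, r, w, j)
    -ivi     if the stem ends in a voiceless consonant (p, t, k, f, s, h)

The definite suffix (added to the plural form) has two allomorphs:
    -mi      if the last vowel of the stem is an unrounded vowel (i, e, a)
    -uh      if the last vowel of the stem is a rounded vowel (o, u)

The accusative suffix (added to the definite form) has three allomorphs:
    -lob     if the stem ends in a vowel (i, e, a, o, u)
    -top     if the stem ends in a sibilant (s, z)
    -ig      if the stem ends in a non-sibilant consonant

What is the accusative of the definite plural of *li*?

linutuhig

The final sound of *li* is /i/, which is a vowel, so the plural suffix is -nut, giving *linut*.
The plural form *linut* — last vowel /u/ (a rounded vowel) → -uh → *linutuh*.
Since the final sound of the definite form *linutuh* is /h/ (a non-sibilant consonant), it takes -ig, giving *linutuhig*.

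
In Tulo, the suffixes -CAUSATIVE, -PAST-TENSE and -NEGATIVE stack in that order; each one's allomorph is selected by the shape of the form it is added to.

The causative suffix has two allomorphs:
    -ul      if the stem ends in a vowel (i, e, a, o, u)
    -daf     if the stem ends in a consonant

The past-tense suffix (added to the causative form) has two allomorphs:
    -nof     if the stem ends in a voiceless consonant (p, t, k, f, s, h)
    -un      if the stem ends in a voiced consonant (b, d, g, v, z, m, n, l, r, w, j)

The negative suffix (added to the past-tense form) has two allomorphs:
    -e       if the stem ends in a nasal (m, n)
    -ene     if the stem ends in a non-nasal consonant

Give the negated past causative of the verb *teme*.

*teme*: final sound = /e/, a vowel → -ul → *temeul*.
The causative form *temeul*: final consonant = /l/, voiced → -un → *temeulun*.
The past-tense form *temeulun* — final consonant /n/ (a nasal) → -e → *temeulune*.

temeulune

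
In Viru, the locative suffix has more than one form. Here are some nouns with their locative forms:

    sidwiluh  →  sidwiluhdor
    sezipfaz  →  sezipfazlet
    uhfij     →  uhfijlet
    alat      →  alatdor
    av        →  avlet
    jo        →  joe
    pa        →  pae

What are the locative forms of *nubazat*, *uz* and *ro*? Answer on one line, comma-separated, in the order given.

nubazatdor, uzlet, roe

The alternation tracks the final sound of the stem — -dor when the stem ends in a voiceless consonant (*sidwiluh*, *alat*); -let when the stem ends in a voiced consonant (*sezipfaz*, *uhfij*, *av*); -e when the stem ends in a vowel (*jo*, *pa*).
The final sound of *nubazat* is /t/, which is a voiceless consonant, so the suffix is -dor, giving *nubazatdor*.
The final sound of *uz* is /z/, which is a voiced consonant, so the suffix is -let, giving *uzlet*.
*ro* — final sound /o/ (a vowel) → -e → *roe*.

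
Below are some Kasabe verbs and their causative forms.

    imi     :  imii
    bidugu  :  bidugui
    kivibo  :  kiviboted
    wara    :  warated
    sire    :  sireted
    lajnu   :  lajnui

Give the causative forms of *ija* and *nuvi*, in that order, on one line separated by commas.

ijated, nuvii

The alternation tracks the last vowel of the stem — -i when the last vowel of the stem is a high vowel (*imi*, *bidugu*, *lajnu*); -ted when the last vowel of the stem is a non-high vowel (*kivibo*, *wara*, *sire*).
The last vowel of *ija* is /a/, which is a non-high vowel, so the suffix is -ted, giving *ijated*.
The last vowel of *nuvi* is /i/, which is a high vowel, so the suffix is -i, giving *nuvii*.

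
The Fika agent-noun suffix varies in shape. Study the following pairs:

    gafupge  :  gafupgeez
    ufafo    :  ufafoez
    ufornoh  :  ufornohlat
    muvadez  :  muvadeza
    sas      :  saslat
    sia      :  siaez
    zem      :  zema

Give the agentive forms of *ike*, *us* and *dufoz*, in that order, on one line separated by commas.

Looking at the final sound of each stem: -lat when the stem ends in a voiceless consonant (*ufornoh*, *sas*); -a when the stem ends in a voiced consonant (*muvadez*, *zem*); -ez when the stem ends in a vowel (*gafupge*, *ufafo*, *sia*).
*ike* — final sound /e/ (a vowel) → -ez → *ikeez*.
*us*: final sound = /s/, a voiceless consonant → -lat → *uslat*.
*dufoz* — final sound /z/ (a voiced consonant) → -a → *dufoza*.

ikeez, uslat, dufoza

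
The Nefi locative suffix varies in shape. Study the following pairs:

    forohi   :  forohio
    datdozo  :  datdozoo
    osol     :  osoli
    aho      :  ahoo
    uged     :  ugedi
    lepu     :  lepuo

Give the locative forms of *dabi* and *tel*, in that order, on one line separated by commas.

dabio, teli

The suffix is conditioned by the final sound: -i when the stem ends in a consonant (*osol*, *uged*); -o when the stem ends in a vowel (*forohi*, *datdozo*, *aho*, *lepu*).
*dabi* — final sound /i/ (a vowel) → -o → *dabio*.
*tel*: final sound = /l/, a consonant → -i → *teli*.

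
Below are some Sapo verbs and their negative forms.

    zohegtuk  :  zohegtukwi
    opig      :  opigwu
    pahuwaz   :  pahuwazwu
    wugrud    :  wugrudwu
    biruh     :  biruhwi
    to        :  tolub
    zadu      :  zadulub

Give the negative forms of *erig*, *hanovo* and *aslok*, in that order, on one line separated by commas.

The suffix is conditioned by the final sound: -wi when the stem ends in a voiceless consonant (*zohegtuk*, *biruh*); -wu when the stem ends in a voiced consonant (*opig*, *pahuwaz*, *wugrud*); -lub when the stem ends in a vowel (*to*, *zadu*).
*erig*: final sound = /g/, a voiced consonant → -wu → *erigwu*.
Since the final sound of *hanovo* is /o/ (a vowel), it takes -lub, giving *hanovolub*.
*aslok*: final sound = /k/, a voiceless consonant → -wi → *aslokwi*.

erigwu, hanovolub, aslokwi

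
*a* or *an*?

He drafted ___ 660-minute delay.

The indefinite article is chosen by the initial *sound* of the following word, not its spelling.
The number *660* is spoken "six hundred …", beginning with /sɪks/ — a consonant sound.
So the article is *a*: He drafted a 660-minute delay.

a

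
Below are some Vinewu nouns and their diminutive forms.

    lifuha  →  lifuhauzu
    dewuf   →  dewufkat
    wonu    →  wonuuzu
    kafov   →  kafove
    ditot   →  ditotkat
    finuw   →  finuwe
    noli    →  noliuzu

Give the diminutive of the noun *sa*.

sauzu

The suffix is conditioned by the final sound: -kat when the stem ends in a voiceless consonant (*dewuf*, *ditot*); -e when the stem ends in a voiced consonant (*kafov*, *finuw*); -uzu when the stem ends in a vowel (*lifuha*, *wonu*, *noli*).
Since the final sound of *sa* is /a/ (a vowel), it takes -uzu, giving *sauzu*.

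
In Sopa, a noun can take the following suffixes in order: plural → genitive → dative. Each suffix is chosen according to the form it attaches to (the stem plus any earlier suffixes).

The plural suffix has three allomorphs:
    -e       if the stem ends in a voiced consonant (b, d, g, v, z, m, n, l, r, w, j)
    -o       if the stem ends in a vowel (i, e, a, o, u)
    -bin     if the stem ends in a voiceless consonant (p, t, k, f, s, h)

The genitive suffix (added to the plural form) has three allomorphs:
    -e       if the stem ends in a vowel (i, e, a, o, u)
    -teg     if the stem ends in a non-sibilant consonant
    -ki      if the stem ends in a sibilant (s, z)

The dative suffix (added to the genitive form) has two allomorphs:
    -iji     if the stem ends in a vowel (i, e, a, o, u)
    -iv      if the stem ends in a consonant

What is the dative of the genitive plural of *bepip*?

bepipbintegiv

The final sound of *bepip* is /p/, which is a voiceless consonant, so the plural suffix is -bin, giving *bepipbin*.
The final sound of the plural form *bepipbin* is /n/, which is a non-sibilant consonant, so the genitive suffix is -teg, giving *bepipbinteg*.
The genitive form *bepipbinteg*: final sound = /g/, a consonant → -iv → *bepipbintegiv*.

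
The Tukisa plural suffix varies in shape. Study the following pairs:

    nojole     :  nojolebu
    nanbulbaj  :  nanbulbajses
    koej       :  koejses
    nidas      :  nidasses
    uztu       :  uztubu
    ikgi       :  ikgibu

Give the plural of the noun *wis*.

The suffix is conditioned by the final sound: -ses when the stem ends in a consonant (*nanbulbaj*, *koej*, *nidas*); -bu when the stem ends in a vowel (*nojole*, *uztu*, *ikgi*).
The final sound of *wis* is /s/, which is a consonant, so the suffix is -ses, giving *wisses*.

wisses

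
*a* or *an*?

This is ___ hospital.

a

The indefinite article is chosen by the initial *sound* of the following word, not its spelling.
*hospital* begins with the sound /h/ (h is pronounced) — a consonant sound.
So the article is *a*: This is a hospital.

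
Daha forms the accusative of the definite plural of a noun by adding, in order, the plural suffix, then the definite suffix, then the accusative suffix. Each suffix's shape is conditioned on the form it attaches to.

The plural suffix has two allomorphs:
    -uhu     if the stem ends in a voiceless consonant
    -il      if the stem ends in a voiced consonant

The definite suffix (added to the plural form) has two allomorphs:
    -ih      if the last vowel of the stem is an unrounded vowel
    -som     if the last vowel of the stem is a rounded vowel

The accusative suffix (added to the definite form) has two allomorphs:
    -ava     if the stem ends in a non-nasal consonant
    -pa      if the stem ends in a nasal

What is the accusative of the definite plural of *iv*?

ivilihava

Since the final consonant of *iv* is /v/ (voiced), it takes -il, giving *ivil*.
The plural form *ivil* — last vowel /i/ (an unrounded vowel) → -ih → *ivilih*.
The definite form *ivilih*: final consonant = /h/, non-nasal → -ava → *ivilihava*.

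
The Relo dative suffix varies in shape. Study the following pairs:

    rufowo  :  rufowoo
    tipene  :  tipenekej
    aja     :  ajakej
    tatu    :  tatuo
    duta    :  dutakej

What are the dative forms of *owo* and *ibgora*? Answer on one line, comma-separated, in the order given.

Looking at the last vowel of each stem: -o when the last vowel of the stem is a rounded vowel (*rufowo*, *tatu*); -kej when the last vowel of the stem is an unrounded vowel (*tipene*, *aja*, *duta*).
*owo*: last vowel = /o/, a rounded vowel → -o → *owoo*.
The last vowel of *ibgora* is /a/, which is an unrounded vowel, so the suffix is -kej, giving *ibgorakej*.

owoo, ibgorakej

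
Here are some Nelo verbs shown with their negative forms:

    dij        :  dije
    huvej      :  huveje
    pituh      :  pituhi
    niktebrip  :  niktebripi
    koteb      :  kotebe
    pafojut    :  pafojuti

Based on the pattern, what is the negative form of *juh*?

The alternation tracks the final consonant of the stem — -i when the stem ends in a voiceless consonant (*pituh*, *niktebrip*, *pafojut*); -e when the stem ends in a voiced consonant (*dij*, *huvej*, *koteb*).
The final consonant of *juh* is /h/, which is voiceless, so the suffix is -i, giving *juhi*.

juhi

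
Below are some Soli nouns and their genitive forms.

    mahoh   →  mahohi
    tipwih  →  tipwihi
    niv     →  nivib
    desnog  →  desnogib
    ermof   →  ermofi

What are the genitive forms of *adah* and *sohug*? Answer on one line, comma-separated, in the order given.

adahi, sohugib

The alternation tracks the final consonant of the stem — -i when the stem ends in a voiceless consonant (*mahoh*, *tipwih*, *ermof*); -ib when the stem ends in a voiced consonant (*niv*, *desnog*).
Since the final consonant of *adah* is /h/ (voiceless), it takes -i, giving *adahi*.
The final consonant of *sohug* is /g/, which is voiced, so the suffix is -ib, giving *sohugib*.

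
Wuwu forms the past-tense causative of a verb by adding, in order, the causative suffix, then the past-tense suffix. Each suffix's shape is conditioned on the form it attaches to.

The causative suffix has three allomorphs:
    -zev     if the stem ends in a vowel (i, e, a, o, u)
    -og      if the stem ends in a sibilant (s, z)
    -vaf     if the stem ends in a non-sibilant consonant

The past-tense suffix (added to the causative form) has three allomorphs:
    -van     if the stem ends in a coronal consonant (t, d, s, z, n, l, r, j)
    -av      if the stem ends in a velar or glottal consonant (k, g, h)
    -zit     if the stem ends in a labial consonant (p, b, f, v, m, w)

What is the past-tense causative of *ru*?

The final sound of *ru* is /u/, which is a vowel, so the causative suffix is -zev, giving *ruzev*.
The causative form *ruzev*: final consonant = /v/, labial → -zit → *ruzevzit*.

ruzevzit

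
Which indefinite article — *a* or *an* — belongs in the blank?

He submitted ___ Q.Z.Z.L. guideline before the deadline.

The indefinite article is chosen by the initial *sound* of the following word, not its spelling.
The initialism *Q.Z.Z.L.* is read letter by letter; the first letter, Q, is pronounced /kjuː/, which begins with a consonant sound.
So the article is *a*: He submitted a Q.Z.Z.L. guideline before the deadline.

a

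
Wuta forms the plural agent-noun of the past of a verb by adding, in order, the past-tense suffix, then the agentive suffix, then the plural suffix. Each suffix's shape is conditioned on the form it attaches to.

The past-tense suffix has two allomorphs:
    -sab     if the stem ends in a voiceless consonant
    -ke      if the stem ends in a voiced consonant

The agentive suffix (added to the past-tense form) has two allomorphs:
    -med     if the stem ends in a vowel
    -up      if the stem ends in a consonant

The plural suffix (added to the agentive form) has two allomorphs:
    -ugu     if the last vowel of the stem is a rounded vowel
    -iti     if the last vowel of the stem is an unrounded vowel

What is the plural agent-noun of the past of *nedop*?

nedopsabupugu

*nedop*: final consonant = /p/, voiceless → -sab → *nedopsab*.
The past-tense form *nedopsab* — final sound /b/ (a consonant) → -up → *nedopsabup*.
The agentive form *nedopsabup* — last vowel /u/ (a rounded vowel) → -ugu → *nedopsabupugu*.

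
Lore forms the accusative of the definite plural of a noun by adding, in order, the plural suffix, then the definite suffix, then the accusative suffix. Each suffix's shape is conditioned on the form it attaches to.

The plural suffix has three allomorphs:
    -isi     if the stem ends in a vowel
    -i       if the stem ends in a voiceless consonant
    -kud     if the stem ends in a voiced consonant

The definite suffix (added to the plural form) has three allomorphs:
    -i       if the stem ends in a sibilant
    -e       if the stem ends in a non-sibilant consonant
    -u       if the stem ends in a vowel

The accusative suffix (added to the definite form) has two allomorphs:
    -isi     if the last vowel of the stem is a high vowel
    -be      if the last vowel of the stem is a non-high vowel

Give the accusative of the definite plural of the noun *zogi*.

Since the final sound of *zogi* is /i/ (a vowel), it takes -isi, giving *zogiisi*.
The plural form *zogiisi* — final sound /i/ (a vowel) → -u → *zogiisiu*.
Since the last vowel of the definite form *zogiisiu* is /u/ (a high vowel), it takes -isi, giving *zogiisiuisi*.

zogiisiuisi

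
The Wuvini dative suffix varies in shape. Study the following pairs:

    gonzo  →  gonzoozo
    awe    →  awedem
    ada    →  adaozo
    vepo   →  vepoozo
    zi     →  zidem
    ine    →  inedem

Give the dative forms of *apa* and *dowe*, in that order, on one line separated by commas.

apaozo, dowedem

The alternation tracks the last vowel of the stem — -dem when the last vowel of the stem is a front vowel (*awe*, *zi*, *ine*); -ozo when the last vowel of the stem is a back vowel (*gonzo*, *ada*, *vepo*).
*apa* — last vowel /a/ (a back vowel) → -ozo → *apaozo*.
Since the last vowel of *dowe* is /e/ (a front vowel), it takes -dem, giving *dowedem*.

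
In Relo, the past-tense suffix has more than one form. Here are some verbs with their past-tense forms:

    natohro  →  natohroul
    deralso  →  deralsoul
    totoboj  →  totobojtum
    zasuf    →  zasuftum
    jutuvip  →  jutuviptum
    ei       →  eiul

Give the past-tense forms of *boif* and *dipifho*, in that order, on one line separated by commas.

boiftum, dipifhoul

The pattern is consonant vs. vowel: -tum when the stem ends in a consonant (*totoboj*, *zasuf*, *jutuvip*); -ul when the stem ends in a vowel (*natohro*, *deralso*, *ei*).
The final sound of *boif* is /f/, which is a consonant, so the suffix is -tum, giving *boiftum*.
*dipifho*: final sound = /o/, a vowel → -ul → *dipifhoul*.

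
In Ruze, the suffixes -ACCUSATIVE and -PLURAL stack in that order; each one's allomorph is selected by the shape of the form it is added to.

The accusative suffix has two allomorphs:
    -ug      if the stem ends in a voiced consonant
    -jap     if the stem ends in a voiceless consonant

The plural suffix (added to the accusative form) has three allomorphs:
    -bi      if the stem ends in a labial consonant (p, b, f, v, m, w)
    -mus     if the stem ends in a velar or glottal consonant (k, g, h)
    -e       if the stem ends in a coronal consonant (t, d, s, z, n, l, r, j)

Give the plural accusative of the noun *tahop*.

tahopjapbi

*tahop* — final consonant /p/ (voiceless) → -jap → *tahopjap*.
Since the final consonant of the accusative form *tahopjap* is /p/ (labial), it takes -bi, giving *tahopjapbi*.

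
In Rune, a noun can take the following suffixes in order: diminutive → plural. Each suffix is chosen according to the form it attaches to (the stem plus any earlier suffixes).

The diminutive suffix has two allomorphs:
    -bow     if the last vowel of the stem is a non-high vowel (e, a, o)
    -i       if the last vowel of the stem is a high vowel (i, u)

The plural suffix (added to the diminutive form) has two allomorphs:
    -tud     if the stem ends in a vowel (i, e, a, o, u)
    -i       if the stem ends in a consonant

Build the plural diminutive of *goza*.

*goza* — last vowel /a/ (a non-high vowel) → -bow → *gozabow*.
The diminutive form *gozabow*: final sound = /w/, a consonant → -i → *gozabowi*.

gozabowi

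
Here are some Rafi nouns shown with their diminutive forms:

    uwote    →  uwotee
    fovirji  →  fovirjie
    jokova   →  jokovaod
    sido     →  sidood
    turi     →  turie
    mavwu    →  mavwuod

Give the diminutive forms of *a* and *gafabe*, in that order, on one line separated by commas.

aod, gafabee

The suffix is conditioned by the last vowel: -e when the last vowel of the stem is a front vowel (*uwote*, *fovirji*, *turi*); -od when the last vowel of the stem is a back vowel (*jokova*, *sido*, *mavwu*).
*a* — last vowel /a/ (a back vowel) → -od → *aod*.
The last vowel of *gafabe* is /e/, which is a front vowel, so the suffix is -e, giving *gafabee*.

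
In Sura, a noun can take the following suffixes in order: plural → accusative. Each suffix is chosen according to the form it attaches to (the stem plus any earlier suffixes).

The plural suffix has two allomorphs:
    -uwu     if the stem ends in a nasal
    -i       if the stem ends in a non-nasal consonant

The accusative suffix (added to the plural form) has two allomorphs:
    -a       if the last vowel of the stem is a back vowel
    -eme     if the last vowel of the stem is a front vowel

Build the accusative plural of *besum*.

besumuwua

*besum* — final consonant /m/ (a nasal) → -uwu → *besumuwu*.
The last vowel of the plural form *besumuwu* is /u/, which is a back vowel, so the accusative suffix is -a, giving *besumuwua*.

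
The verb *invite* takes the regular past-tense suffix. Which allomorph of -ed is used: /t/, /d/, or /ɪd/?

/ɪd/

The stem *invite* ends in /t/ or /d/.
The -ed suffix is realized as /ɪd/ after /t, d/; as /t/ after other voiceless consonants; and as /d/ after other voiced sounds.
So -ed on *invite* is pronounced /ɪd/.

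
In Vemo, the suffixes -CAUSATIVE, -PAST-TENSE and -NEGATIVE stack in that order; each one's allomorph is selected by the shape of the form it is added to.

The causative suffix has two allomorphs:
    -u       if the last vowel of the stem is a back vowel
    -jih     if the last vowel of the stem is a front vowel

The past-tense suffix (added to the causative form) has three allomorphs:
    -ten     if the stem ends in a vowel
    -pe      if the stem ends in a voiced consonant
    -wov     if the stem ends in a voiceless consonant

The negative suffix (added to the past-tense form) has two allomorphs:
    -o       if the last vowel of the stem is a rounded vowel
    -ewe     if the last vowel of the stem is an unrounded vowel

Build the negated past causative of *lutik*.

*lutik* — last vowel /i/ (a front vowel) → -jih → *lutikjih*.
The final sound of the causative form *lutikjih* is /h/, which is a voiceless consonant, so the past-tense suffix is -wov, giving *lutikjihwov*.
The past-tense form *lutikjihwov*: last vowel = /o/, a rounded vowel → -o → *lutikjihwovo*.

lutikjihwovo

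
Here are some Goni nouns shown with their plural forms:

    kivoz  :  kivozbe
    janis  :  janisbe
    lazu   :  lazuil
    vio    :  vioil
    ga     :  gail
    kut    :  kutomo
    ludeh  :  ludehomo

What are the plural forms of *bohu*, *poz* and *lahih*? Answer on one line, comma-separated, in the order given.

The pattern is sibilance of the final sound: -be when the stem ends in a sibilant (*kivoz*, *janis*); -omo when the stem ends in a non-sibilant consonant (*kut*, *ludeh*); -il when the stem ends in a vowel (*lazu*, *vio*, *ga*).
*bohu* — final sound /u/ (a vowel) → -il → *bohuil*.
The final sound of *poz* is /z/, which is a sibilant, so the suffix is -be, giving *pozbe*.
The final sound of *lahih* is /h/, which is a non-sibilant consonant, so the suffix is -omo, giving *lahihomo*.

bohuil, pozbe, lahihomo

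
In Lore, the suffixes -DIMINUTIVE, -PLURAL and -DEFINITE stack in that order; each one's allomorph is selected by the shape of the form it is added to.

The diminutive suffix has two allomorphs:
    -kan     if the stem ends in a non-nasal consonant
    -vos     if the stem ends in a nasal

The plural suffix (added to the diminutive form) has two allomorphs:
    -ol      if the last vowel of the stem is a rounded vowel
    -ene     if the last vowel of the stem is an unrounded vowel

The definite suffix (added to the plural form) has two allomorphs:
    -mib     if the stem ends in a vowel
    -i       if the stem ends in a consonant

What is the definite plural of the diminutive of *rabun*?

Since the final consonant of *rabun* is /n/ (a nasal), it takes -vos, giving *rabunvos*.
The last vowel of the diminutive form *rabunvos* is /o/, which is a rounded vowel, so the plural suffix is -ol, giving *rabunvosol*.
The plural form *rabunvosol*: final sound = /l/, a consonant → -i → *rabunvosoli*.

rabunvosoli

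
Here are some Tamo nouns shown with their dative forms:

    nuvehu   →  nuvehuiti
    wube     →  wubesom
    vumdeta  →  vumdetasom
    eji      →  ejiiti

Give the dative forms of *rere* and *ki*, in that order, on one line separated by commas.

The suffix is conditioned by the last vowel: -iti when the last vowel of the stem is a high vowel (*nuvehu*, *eji*); -som when the last vowel of the stem is a non-high vowel (*wube*, *vumdeta*).
Since the last vowel of *rere* is /e/ (a non-high vowel), it takes -som, giving *reresom*.
*ki*: last vowel = /i/, a high vowel → -iti → *kiiti*.

reresom, kiiti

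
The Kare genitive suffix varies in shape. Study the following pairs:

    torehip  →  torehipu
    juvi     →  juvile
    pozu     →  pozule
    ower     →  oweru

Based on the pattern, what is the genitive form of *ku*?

The suffix is conditioned by the final sound: -u when the stem ends in a consonant (*torehip*, *ower*); -le when the stem ends in a vowel (*juvi*, *pozu*).
*ku*: final sound = /u/, a vowel → -le → *kule*.

kule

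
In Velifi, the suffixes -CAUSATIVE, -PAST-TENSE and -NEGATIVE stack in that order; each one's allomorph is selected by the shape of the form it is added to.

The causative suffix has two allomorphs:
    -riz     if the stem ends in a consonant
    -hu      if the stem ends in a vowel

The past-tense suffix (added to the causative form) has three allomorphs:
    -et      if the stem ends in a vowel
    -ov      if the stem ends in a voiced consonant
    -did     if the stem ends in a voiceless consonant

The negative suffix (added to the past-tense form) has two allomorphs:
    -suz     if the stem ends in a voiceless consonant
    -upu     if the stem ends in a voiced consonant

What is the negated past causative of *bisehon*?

*bisehon* — final sound /n/ (a consonant) → -riz → *bisehonriz*.
The final sound of the causative form *bisehonriz* is /z/, which is a voiced consonant, so the past-tense suffix is -ov, giving *bisehonrizov*.
The past-tense form *bisehonrizov* — final consonant /v/ (voiced) → -upu → *bisehonrizovupu*.

bisehonrizovupu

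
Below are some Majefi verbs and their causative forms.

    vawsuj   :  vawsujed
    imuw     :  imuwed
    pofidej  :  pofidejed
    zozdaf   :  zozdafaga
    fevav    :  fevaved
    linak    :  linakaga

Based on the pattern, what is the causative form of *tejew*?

The suffix is conditioned by the final consonant: -aga when the stem ends in a voiceless consonant (*zozdaf*, *linak*); -ed when the stem ends in a voiced consonant (*vawsuj*, *imuw*, *pofidej*, *fevav*).
The final consonant of *tejew* is /w/, which is voiced, so the suffix is -ed, giving *tejewed*.

tejewed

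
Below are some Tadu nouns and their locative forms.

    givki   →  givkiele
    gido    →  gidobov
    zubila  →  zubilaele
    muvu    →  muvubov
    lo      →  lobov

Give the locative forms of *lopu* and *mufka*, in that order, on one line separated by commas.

lopubov, mufkaele

The pattern is rounding harmony: -bov when the last vowel of the stem is a rounded vowel (*gido*, *muvu*, *lo*); -ele when the last vowel of the stem is an unrounded vowel (*givki*, *zubila*).
The last vowel of *lopu* is /u/, which is a rounded vowel, so the suffix is -bov, giving *lopubov*.
The last vowel of *mufka* is /a/, which is an unrounded vowel, so the suffix is -ele, giving *mufkaele*.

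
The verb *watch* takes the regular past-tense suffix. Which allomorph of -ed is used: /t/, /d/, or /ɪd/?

The stem *watch* ends in a voiceless consonant other than /t/.
The -ed suffix is realized as /ɪd/ after /t, d/; as /t/ after other voiceless consonants; and as /d/ after other voiced sounds.
So -ed on *watch* is pronounced /t/.

/t/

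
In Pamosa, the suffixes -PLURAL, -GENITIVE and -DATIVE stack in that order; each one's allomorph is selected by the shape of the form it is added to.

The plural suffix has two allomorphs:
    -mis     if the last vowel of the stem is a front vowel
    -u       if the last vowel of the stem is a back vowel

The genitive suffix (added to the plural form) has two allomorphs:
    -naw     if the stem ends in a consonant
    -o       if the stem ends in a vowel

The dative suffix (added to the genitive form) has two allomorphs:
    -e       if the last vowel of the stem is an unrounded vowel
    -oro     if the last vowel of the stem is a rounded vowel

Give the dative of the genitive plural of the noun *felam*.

felamuooro

The last vowel of *felam* is /a/, which is a back vowel, so the plural suffix is -u, giving *felamu*.
The plural form *felamu*: final sound = /u/, a vowel → -o → *felamuo*.
The genitive form *felamuo* — last vowel /o/ (a rounded vowel) → -oro → *felamuooro*.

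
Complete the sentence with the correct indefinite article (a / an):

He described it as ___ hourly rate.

an

The indefinite article is chosen by the initial *sound* of the following word, not its spelling.
*hourly* begins with the sound /aʊ/ (silent h) — a vowel sound.
So the article is *an*: He described it as an hourly rate.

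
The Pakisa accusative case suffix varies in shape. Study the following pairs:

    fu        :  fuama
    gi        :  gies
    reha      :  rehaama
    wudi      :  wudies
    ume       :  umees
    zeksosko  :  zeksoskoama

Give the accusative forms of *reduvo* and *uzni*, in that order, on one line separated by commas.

Looking at the last vowel of each stem: -es when the last vowel of the stem is a front vowel (*gi*, *wudi*, *ume*); -ama when the last vowel of the stem is a back vowel (*fu*, *reha*, *zeksosko*).
Since the last vowel of *reduvo* is /o/ (a back vowel), it takes -ama, giving *reduvoama*.
The last vowel of *uzni* is /i/, which is a front vowel, so the suffix is -es, giving *uznies*.

reduvoama, uznies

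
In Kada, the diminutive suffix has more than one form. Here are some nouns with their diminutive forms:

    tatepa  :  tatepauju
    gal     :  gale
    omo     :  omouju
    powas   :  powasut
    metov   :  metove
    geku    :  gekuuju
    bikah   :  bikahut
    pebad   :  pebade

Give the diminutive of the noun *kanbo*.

The alternation tracks the final sound of the stem — -ut when the stem ends in a voiceless consonant (*powas*, *bikah*); -e when the stem ends in a voiced consonant (*gal*, *metov*, *pebad*); -uju when the stem ends in a vowel (*tatepa*, *omo*, *geku*).
*kanbo* — final sound /o/ (a vowel) → -uju → *kanbouju*.

kanbouju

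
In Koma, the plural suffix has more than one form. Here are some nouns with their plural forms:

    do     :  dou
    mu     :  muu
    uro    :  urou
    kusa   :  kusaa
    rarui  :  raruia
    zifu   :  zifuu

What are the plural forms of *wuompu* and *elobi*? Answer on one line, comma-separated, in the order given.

wuompuu, elobia

The pattern is rounding harmony: -u when the last vowel of the stem is a rounded vowel (*do*, *mu*, *uro*, *zifu*); -a when the last vowel of the stem is an unrounded vowel (*kusa*, *rarui*).
Since the last vowel of *wuompu* is /u/ (a rounded vowel), it takes -u, giving *wuompuu*.
Since the last vowel of *elobi* is /i/ (an unrounded vowel), it takes -a, giving *elobia*.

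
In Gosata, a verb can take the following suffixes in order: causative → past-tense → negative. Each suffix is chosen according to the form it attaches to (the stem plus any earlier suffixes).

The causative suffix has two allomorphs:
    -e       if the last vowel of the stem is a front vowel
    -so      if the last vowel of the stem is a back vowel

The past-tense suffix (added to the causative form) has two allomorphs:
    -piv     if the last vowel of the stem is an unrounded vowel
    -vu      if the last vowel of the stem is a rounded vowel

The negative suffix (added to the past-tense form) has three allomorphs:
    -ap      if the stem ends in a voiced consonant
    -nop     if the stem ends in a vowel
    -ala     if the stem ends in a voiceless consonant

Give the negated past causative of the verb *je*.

The last vowel of *je* is /e/, which is a front vowel, so the causative suffix is -e, giving *jee*.
Since the last vowel of the causative form *jee* is /e/ (an unrounded vowel), it takes -piv, giving *jeepiv*.
Since the final sound of the past-tense form *jeepiv* is /v/ (a voiced consonant), it takes -ap, giving *jeepivap*.

jeepivap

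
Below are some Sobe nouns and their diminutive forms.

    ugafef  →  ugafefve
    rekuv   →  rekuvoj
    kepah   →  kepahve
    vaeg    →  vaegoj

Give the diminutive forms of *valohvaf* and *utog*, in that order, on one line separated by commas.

The alternation tracks the final consonant of the stem — -ve when the stem ends in a voiceless consonant (*ugafef*, *kepah*); -oj when the stem ends in a voiced consonant (*rekuv*, *vaeg*).
Since the final consonant of *valohvaf* is /f/ (voiceless), it takes -ve, giving *valohvafve*.
Since the final consonant of *utog* is /g/ (voiced), it takes -oj, giving *utogoj*.

valohvafve, utogoj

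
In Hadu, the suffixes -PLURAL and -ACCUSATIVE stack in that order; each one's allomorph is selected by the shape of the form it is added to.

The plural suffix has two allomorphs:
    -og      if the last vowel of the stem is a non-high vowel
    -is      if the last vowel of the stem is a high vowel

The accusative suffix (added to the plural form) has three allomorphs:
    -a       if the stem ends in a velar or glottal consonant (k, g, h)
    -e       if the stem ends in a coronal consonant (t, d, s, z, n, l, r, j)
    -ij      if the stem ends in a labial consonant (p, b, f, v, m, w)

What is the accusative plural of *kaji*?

*kaji*: last vowel = /i/, a high vowel → -is → *kajiis*.
The plural form *kajiis*: final consonant = /s/, coronal → -e → *kajiise*.

kajiise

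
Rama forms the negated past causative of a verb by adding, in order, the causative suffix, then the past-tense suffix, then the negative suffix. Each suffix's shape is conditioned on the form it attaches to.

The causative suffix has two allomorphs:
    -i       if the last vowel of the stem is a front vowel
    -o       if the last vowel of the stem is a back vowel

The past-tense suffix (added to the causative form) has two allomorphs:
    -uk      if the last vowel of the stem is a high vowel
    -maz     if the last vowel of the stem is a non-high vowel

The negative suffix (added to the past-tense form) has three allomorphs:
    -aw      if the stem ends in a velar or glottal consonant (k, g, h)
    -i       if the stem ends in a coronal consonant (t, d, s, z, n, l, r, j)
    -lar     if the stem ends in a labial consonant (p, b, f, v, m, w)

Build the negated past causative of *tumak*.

tumakomazi

*tumak*: last vowel = /a/, a back vowel → -o → *tumako*.
The last vowel of the causative form *tumako* is /o/, which is a non-high vowel, so the past-tense suffix is -maz, giving *tumakomaz*.
Since the final consonant of the past-tense form *tumakomaz* is /z/ (coronal), it takes -i, giving *tumakomazi*.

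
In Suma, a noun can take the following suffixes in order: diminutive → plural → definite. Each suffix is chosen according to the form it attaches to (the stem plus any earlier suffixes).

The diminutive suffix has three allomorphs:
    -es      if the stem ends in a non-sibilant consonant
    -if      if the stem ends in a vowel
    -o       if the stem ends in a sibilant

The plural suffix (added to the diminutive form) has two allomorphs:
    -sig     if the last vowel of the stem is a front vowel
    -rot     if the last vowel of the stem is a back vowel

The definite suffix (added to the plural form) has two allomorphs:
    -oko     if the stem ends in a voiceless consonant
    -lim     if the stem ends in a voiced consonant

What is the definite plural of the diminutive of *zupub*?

zupubessiglim

*zupub* — final sound /b/ (a non-sibilant consonant) → -es → *zupubes*.
Since the last vowel of the diminutive form *zupubes* is /e/ (a front vowel), it takes -sig, giving *zupubessig*.
The plural form *zupubessig*: final consonant = /g/, voiced → -lim → *zupubessiglim*.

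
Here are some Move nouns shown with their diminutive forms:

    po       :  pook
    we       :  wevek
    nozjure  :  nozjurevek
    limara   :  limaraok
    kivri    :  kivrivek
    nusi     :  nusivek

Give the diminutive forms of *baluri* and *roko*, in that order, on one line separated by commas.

balurivek, rokook

Looking at the last vowel of each stem: -vek when the last vowel of the stem is a front vowel (*we*, *nozjure*, *kivri*, *nusi*); -ok when the last vowel of the stem is a back vowel (*po*, *limara*).
The last vowel of *baluri* is /i/, which is a front vowel, so the suffix is -vek, giving *balurivek*.
Since the last vowel of *roko* is /o/ (a back vowel), it takes -ok, giving *rokook*.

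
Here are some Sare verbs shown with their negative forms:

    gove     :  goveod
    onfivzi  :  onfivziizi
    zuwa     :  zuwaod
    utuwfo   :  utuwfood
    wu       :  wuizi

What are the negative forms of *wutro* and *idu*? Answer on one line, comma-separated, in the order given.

The suffix is conditioned by the last vowel: -izi when the last vowel of the stem is a high vowel (*onfivzi*, *wu*); -od when the last vowel of the stem is a non-high vowel (*gove*, *zuwa*, *utuwfo*).
*wutro* — last vowel /o/ (a non-high vowel) → -od → *wutrood*.
Since the last vowel of *idu* is /u/ (a high vowel), it takes -izi, giving *iduizi*.

wutrood, iduizi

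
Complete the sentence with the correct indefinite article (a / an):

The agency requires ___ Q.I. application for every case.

a

The indefinite article is chosen by the initial *sound* of the following word, not its spelling.
The initialism *Q.I.* is read letter by letter; the first letter, Q, is pronounced /kjuː/, which begins with a consonant sound.
So the article is *a*: The agency requires a Q.I. application for every case.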